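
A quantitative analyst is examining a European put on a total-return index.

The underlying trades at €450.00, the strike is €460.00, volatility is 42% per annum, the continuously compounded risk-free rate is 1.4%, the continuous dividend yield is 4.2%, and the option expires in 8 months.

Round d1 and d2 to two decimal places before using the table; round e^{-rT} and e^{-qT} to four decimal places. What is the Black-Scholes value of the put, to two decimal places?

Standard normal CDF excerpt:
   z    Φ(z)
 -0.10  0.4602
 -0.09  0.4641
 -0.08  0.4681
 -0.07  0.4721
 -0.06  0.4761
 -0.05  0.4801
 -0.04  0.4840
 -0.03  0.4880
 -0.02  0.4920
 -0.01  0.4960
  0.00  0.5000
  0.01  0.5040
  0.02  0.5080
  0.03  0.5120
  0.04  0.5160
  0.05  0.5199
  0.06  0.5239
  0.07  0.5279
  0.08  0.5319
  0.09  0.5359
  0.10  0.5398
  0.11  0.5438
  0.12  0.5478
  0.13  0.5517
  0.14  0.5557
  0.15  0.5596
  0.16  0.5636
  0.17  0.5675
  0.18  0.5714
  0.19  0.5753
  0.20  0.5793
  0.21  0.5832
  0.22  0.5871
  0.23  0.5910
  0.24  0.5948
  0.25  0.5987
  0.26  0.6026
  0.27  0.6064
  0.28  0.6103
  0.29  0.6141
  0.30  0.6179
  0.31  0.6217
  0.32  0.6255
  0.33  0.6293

€69.78

T = 0.6667;  σ√T = 0.3429
ln(S/K) + (r − q + σ²/2)T = ln(450/460) + (0.014 − 0.042 + 0.42²/2)·0.6667 = -0.0220 + 0.0401 = 0.0182
d₁ = 0.0182 / 0.3429 = 0.0529 → 0.05
d₂ = d₁ − σ√T = 0.0529 − 0.3429 = -0.2900 → -0.29
e^(−qT) = e^(−0.042·0.6667) = 0.9724;  e^(−rT) = e^(−0.014·0.6667) = 0.9907
P = 460·0.9907·N(0.29) − 450·0.9724·N(-0.05) = 460·0.9907·0.6141 − 450·0.9724·0.4801 = 279.8589 − 210.0822 = 69.7767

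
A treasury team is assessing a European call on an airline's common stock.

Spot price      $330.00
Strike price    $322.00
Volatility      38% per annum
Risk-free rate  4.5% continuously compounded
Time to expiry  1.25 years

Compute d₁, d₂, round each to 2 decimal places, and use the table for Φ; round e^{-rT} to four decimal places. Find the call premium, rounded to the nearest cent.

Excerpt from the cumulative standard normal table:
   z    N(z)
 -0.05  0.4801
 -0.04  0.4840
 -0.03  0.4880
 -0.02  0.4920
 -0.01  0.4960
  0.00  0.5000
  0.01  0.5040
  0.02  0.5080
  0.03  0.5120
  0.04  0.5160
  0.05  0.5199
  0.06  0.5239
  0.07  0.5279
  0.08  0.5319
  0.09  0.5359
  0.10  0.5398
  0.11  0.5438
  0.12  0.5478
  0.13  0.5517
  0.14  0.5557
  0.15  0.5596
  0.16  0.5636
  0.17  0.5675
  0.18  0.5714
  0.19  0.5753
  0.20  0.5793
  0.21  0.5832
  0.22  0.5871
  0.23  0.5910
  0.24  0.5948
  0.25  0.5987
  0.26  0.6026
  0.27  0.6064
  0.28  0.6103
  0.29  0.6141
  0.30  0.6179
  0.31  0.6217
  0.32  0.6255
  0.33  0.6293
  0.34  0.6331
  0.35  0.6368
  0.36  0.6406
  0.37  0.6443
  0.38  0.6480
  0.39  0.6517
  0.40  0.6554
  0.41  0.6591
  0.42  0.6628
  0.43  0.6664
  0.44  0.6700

σ√T = 0.38 × 1.1180 = 0.4249
d₁ = [ln(330/322) + (0.045 + 0.38²/2)·1.25] / 0.4249 = [0.0245 + 0.1465] / 0.4249 = 0.4026 → 0.40
d₂ = d₁ − σ√T = 0.4026 − 0.4249 = -0.0223 → -0.02
e^(−rT) = e^(−0.045·1.25) = 0.9453
N(d₁) = N(0.40) = 0.6554;  N(d₂) = N(-0.02) = 0.4920
C = 330·0.6554 − 322·0.9453·0.4920 = 216.2820 − 149.7582 = 66.5238

$66.52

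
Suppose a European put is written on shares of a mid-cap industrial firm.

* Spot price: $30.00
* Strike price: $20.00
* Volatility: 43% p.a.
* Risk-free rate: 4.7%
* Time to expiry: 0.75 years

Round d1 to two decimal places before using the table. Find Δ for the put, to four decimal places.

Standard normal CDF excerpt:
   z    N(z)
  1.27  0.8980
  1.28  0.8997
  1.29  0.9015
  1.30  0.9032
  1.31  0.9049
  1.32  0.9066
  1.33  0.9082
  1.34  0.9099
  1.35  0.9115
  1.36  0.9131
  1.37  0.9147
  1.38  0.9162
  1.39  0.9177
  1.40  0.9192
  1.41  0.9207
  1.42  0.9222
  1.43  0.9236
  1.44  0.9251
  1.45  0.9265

σ√T = 0.43 × 0.8660 = 0.3724
ln(S/K) + (r + σ²/2)T = ln(30/20) + (0.047 + 0.43²/2)·0.75 = 0.4055 + 0.1046 = 0.5101
d₁ = 0.5101 / 0.3724 = 1.3697 → 1.37
N(d₁) = N(1.37) = 0.9147
Δ_put = N(d₁) − 1 = 0.9147 − 1 = -0.0853

-0.0853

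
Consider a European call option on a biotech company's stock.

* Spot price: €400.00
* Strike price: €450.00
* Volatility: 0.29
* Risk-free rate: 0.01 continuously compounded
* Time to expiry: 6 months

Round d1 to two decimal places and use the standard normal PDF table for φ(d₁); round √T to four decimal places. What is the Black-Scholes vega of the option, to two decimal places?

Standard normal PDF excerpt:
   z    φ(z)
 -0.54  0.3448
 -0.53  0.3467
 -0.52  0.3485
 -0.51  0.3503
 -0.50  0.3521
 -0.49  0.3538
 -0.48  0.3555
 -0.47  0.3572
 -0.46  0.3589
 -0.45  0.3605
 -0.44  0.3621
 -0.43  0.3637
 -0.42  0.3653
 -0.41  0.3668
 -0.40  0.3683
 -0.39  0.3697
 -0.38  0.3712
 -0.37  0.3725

σ√T = 0.29 × 0.7071 = 0.2051
d₁ = [ln(400/450) + (0.01 + 0.29²/2)·0.5] / 0.2051 = [-0.1178 + 0.0260] / 0.2051 = -0.4475 ⇒ -0.45
√T = √0.5 = 0.7071
φ(d₁) = φ(-0.45) = 0.3605
vega = S·φ(d₁)·√T = 400·0.3605·0.7071 = 101.9638

101.96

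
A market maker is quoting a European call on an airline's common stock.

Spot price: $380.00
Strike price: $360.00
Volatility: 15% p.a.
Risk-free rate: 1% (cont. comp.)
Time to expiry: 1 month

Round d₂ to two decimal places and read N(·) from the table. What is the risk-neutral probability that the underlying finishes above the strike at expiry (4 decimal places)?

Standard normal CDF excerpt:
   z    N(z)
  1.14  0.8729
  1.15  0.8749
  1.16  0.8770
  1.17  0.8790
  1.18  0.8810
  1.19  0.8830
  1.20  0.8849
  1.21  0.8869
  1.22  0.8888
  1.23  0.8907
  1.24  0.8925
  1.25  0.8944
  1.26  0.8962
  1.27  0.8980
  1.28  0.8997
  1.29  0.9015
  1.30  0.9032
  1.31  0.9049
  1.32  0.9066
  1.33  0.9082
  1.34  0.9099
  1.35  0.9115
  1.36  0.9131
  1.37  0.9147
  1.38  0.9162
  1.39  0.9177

σ√T = 0.15 × 0.2887 = 0.0433
ln(S/K) + (r + σ²/2)T = ln(380/360) + (0.01 + 0.15²/2)·0.08333 = 0.0541 + 0.0018 = 0.0558
d₁ = 0.0558 / 0.0433 = 1.2895 → 1.29
d₂ = d₁ − σ√T = 1.2895 − 0.0433 = 1.2462 → 1.25
Pr(exercise) under Q = N(d₂) = 0.8944

0.8944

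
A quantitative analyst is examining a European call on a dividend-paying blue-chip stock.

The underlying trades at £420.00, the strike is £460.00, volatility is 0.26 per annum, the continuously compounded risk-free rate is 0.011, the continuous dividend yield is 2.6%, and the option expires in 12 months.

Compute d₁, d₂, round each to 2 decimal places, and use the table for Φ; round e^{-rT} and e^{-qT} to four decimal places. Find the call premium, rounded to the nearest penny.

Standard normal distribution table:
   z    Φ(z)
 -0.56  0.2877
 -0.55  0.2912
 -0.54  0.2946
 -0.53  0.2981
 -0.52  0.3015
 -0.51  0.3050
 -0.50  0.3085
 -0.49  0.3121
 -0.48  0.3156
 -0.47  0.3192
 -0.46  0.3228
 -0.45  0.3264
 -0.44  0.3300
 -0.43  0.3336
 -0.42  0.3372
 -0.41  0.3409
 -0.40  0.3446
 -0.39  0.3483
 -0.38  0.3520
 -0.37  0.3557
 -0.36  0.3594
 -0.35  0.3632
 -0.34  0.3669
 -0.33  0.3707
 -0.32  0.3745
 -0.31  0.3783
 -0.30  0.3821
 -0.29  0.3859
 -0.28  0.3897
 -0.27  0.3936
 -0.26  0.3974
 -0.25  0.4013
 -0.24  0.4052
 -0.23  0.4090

£25.43

σ√T = 0.26·√1 = 0.2600
d₁ = [ln(420/460) + (0.011 − 0.026 + 0.26²/2)·1] / 0.2600 = [-0.0910 + 0.0188] / 0.2600 = -0.2776 which rounds to -0.28
d₂ = d₁ − σ√T = -0.2776 − 0.2600 = -0.5376 which rounds to -0.54
exp(−qT) = exp(−0.026·1) = 0.9743;  exp(−rT) = exp(−0.011·1) = 0.9891
N(d₁) = N(-0.28) = 0.3897;  N(d₂) = N(-0.54) = 0.2946
C = 420·0.9743·0.3897 − 460·0.9891·0.2946 = 159.4676 − 134.0389 = 25.4287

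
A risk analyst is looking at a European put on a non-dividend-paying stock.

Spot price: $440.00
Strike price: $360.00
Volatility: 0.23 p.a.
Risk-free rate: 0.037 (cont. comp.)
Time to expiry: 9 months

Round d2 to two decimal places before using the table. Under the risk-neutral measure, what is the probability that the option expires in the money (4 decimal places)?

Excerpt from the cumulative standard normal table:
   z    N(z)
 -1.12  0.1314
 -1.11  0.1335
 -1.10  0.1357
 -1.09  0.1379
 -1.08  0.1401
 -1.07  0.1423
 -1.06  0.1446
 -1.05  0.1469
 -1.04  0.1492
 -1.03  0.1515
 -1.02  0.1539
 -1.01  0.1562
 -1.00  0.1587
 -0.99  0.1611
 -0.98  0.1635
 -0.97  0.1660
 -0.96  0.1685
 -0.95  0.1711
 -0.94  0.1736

σ√T = 0.23·√0.75 = 0.1992
d₁ = [ln(440/360) + (0.037 + 0.23²/2)·0.75] / 0.1992 = [0.2007 + 0.0476] / 0.1992 = 1.2464 which rounds to 1.25
d₂ = d₁ − σ√T = 1.2464 − 0.1992 = 1.0472 which rounds to 1.05
Risk-neutral Pr[S_T < K] = N(−d₂) = N(-1.05) = 0.1469

0.1469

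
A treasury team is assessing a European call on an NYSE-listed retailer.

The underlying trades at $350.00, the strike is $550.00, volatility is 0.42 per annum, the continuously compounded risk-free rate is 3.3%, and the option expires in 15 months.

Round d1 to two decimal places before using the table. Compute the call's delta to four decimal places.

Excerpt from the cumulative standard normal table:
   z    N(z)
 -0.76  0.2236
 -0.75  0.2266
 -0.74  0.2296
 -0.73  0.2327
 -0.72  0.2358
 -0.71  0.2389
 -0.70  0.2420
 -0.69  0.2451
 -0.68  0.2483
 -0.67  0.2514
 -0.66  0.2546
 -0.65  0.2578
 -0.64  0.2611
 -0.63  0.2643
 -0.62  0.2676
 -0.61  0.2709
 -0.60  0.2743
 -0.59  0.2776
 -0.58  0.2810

σ√T = 0.42 × 1.1180 = 0.4696
d₁ = [ln(350/550) + (0.033 + 0.42²/2)·1.25] / 0.4696 = [-0.4520 + 0.1515] / 0.4696 = -0.6399 → -0.64
N(d₁) = N(-0.64) = 0.2611
Δ_call = N(d₁) = 0.2611

0.2611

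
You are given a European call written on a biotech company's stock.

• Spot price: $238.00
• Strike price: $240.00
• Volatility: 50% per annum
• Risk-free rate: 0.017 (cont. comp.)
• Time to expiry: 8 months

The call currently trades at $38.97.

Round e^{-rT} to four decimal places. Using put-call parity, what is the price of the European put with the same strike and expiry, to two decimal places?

$38.26

e^(−rT) = e^(−0.017·0.6667) = 0.9887
Put-call parity: C − P = S − K·e^(−rT) = 238 − 240·0.9887 = 238 − 237.2880 = 0.7120
P = C − (C − P) = 38.97 − (0.7120) = 38.2580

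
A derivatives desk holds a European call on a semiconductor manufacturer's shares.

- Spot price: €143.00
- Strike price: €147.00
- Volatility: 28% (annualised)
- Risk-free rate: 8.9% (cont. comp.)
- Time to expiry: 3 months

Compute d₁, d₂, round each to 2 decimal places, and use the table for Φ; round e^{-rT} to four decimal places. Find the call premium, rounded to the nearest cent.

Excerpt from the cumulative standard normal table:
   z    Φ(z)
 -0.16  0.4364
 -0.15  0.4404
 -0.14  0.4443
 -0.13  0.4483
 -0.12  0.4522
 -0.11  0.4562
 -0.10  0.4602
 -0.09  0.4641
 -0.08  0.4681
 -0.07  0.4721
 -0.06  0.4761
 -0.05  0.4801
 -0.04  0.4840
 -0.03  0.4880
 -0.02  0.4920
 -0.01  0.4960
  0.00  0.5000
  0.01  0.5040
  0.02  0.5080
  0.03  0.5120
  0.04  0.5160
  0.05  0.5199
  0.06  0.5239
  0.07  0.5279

T = 0.25;  σ√T = 0.1400
d₁ = [ln(143/147) + (0.089 + 0.28²/2)·0.25] / 0.1400 = [-0.0276 + 0.0321] / 0.1400 = 0.0319 ≈ 0.03
d₂ = d₁ − σ√T = 0.0319 − 0.1400 = -0.1081 ≈ -0.11
exp(−rT) = exp(−0.089·0.25) = 0.9780
N(d₁) = N(0.03) = 0.5120;  N(d₂) = N(-0.11) = 0.4562
C = 143·0.5120 − 147·0.9780·0.4562 = 73.2160 − 65.5860 = 7.6300

€7.63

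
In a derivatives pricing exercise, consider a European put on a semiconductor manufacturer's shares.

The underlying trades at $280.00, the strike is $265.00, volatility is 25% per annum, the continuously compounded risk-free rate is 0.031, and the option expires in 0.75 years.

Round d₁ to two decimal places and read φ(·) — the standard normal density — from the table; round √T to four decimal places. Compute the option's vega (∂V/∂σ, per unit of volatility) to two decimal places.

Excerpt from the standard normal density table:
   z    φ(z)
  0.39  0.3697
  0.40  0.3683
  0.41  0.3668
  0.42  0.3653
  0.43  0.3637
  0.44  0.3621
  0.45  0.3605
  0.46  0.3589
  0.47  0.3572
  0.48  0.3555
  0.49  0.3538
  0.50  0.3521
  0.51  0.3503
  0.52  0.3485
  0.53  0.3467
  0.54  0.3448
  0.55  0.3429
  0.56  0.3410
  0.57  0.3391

86.61

σ√T = 0.25 × 0.8660 = 0.2165
ln(S/K) + (r + σ²/2)T = ln(280/265) + (0.031 + 0.25²/2)·0.75 = 0.0551 + 0.0467 = 0.1017
d₁ = 0.1017 / 0.2165 = 0.4700 ⇒ 0.47
√T = √0.75 = 0.8660
φ(d₁) = φ(0.47) = 0.3572
vega = S·φ(d₁)·√T = 280·0.3572·0.8660 = 86.6139
(Call and put vega coincide under Black-Scholes.)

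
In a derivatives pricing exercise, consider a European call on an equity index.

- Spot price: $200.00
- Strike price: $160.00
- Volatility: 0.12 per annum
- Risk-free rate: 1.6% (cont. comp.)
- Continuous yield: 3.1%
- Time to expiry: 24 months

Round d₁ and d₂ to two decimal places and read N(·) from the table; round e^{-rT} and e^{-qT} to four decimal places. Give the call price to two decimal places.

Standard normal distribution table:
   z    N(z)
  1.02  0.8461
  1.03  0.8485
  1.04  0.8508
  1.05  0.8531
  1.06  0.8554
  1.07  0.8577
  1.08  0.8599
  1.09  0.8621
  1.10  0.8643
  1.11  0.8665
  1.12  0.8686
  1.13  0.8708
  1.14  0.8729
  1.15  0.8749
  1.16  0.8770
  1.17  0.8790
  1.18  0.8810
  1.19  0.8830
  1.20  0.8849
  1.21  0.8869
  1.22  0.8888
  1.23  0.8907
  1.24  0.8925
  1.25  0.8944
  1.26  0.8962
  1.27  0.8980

$34.88

T = 2;  σ√T = 0.1697
d₁ = [ln(200/160) + (0.016 − 0.031 + 0.12²/2)·2] / 0.1697 = [0.2231 − 0.0156] / 0.1697 = 1.2230 which rounds to 1.22
d₂ = d₁ − σ√T = 1.2230 − 0.1697 = 1.0533 which rounds to 1.05
exp(−qT) = exp(−0.031·2) = 0.9399;  exp(−rT) = exp(−0.016·2) = 0.9685
N(d₁) = N(1.22) = 0.8888;  N(d₂) = N(1.05) = 0.8531
C = 200·0.9399·0.8888 − 160·0.9685·0.8531 = 167.0766 − 132.1964 = 34.8802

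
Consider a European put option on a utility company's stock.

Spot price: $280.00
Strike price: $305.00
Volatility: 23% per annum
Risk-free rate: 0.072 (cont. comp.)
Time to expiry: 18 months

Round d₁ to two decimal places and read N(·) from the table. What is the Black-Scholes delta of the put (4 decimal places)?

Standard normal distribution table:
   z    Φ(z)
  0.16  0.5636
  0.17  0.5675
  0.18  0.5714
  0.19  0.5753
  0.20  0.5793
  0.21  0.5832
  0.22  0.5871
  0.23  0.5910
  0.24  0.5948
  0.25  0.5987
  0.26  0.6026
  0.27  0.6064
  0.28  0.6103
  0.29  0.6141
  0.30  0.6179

-0.4129

σ√T = 0.23 × 1.2247 = 0.2817
d₁ = [ln(280/305) + (0.072 + 0.23²/2)·1.5] / 0.2817 = [-0.0855 + 0.1477] / 0.2817 = 0.2206 ≈ 0.22
N(d₁) = N(0.22) = 0.5871
Δ_put = N(d₁) − 1 = 0.5871 − 1 = -0.4129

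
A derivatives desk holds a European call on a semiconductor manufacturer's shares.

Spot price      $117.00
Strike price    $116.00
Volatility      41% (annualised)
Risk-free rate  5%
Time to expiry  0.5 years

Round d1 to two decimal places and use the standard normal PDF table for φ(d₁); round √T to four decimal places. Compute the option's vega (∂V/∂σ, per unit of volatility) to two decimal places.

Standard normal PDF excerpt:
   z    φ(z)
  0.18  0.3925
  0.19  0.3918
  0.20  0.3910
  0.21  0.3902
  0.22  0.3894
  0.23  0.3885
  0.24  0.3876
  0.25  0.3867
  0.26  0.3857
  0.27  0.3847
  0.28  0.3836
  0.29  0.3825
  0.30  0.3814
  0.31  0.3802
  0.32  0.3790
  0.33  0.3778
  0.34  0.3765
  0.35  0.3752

31.91

σ√T = 0.41 × 0.7071 = 0.2899
d₁ = [ln(117/116) + (0.05 + ½·0.41²)·0.5] / (σ√T) = (0.0086 + 0.0670) / 0.2899 = 0.2608 ≈ 0.26
√T = √0.5 = 0.7071
φ(d₁) = φ(0.26) = 0.3857
vega = S·φ(d₁)·√T = 117·0.3857·0.7071 = 31.9092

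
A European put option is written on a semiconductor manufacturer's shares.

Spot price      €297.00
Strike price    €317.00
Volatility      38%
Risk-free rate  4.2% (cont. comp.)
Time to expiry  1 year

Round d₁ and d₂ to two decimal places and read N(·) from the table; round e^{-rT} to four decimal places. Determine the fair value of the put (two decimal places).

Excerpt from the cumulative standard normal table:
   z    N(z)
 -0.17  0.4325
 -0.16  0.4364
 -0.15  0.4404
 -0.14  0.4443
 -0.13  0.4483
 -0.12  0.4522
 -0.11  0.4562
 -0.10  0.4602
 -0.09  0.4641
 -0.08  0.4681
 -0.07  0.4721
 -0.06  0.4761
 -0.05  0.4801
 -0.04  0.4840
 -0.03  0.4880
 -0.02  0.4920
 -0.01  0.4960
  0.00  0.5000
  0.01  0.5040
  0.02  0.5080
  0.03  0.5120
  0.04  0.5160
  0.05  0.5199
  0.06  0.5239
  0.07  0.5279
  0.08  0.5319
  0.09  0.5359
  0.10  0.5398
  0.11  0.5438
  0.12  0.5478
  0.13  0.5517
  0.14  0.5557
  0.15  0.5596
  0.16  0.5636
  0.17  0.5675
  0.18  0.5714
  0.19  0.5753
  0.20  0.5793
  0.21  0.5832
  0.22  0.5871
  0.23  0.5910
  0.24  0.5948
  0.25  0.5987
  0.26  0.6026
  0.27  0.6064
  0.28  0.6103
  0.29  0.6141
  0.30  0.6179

€48.84

T = 1;  σ√T = 0.3800
d₁ = [ln(297/317) + (0.042 + ½·0.38²)·1] / (σ√T) = (-0.0652 + 0.1142) / 0.3800 = 0.1290 which rounds to 0.13
d₂ = 0.1290 − 0.3800 = -0.2510 which rounds to -0.25
e^(−rT) = e^(−0.042·1) = 0.9589
N(−d₂) = N(0.25) = 0.5987;  N(−d₁) = N(-0.13) = 0.4483
P = 317·0.9589·0.5987 − 297·0.4483 = 181.9876 − 133.1451 = 48.8425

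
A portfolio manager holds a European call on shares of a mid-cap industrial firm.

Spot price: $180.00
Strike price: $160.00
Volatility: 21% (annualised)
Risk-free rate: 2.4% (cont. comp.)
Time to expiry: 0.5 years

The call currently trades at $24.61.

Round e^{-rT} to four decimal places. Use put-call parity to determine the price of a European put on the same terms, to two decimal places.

exp(−rT) = exp(−0.024·0.5) = 0.9881
Put-call parity: C − P = S − K·e^(−rT) = 180 − 160·0.9881 = 180 − 158.0960 = 21.9040
P = C − (C − P) = 24.61 − (21.9040) = 2.7060

$2.71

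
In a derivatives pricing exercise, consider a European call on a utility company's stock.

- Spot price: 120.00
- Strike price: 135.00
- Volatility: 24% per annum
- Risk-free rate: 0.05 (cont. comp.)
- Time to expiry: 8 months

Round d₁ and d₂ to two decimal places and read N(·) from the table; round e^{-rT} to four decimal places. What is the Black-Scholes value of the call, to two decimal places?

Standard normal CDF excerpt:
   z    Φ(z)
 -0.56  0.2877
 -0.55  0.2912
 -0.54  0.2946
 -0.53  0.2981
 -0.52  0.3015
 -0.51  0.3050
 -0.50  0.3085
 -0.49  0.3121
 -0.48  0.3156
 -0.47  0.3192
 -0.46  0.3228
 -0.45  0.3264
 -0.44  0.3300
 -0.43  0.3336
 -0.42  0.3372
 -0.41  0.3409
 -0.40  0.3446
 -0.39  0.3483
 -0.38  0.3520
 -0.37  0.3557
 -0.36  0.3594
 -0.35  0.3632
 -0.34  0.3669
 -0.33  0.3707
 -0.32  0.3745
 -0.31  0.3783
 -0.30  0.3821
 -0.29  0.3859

σ√T = 0.24·√0.6667 = 0.1960
d₁ = [ln(120/135) + (0.05 + ½·0.24²)·0.6667] / (σ√T) = (-0.1178 + 0.0525) / 0.1960 = -0.3330 ≈ -0.33
d₂ = -0.3330 − 0.1960 = -0.5289 ≈ -0.53
exp(−rT) = exp(−0.05·0.6667) = 0.9672
N(d₁) = N(-0.33) = 0.3707;  N(d₂) = N(-0.53) = 0.2981
C = 120·0.3707 − 135·0.9672·0.2981 = 44.4840 − 38.9235 = 5.5605

5.56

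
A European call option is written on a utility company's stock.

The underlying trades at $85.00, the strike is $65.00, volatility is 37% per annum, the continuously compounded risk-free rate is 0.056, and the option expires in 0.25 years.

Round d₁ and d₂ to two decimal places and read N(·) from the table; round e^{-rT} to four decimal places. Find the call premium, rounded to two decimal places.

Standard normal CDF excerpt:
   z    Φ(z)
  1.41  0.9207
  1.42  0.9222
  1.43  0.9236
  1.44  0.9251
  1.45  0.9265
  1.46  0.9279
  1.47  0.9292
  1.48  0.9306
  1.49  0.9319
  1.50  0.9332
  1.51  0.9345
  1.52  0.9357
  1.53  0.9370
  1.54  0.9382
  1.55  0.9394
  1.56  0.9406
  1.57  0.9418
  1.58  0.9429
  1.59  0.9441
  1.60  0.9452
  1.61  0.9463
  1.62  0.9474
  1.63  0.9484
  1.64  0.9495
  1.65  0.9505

σ√T = 0.37·√0.25 = 0.1850
ln(S/K) + (r + σ²/2)T = ln(85/65) + (0.056 + 0.37²/2)·0.25 = 0.2683 + 0.0311 = 0.2994
d₁ = 0.2994 / 0.1850 = 1.6183 which rounds to 1.62
d₂ = d₁ − σ√T = 1.6183 − 0.1850 = 1.4333 which rounds to 1.43
e^(−rT) = e^(−0.056·0.25) = 0.9861
C = 85·N(1.62) − 65·0.9861·N(1.43) = 85·0.9474 − 65·0.9861·0.9236 = 80.5290 − 59.1995 = 21.3295

$21.33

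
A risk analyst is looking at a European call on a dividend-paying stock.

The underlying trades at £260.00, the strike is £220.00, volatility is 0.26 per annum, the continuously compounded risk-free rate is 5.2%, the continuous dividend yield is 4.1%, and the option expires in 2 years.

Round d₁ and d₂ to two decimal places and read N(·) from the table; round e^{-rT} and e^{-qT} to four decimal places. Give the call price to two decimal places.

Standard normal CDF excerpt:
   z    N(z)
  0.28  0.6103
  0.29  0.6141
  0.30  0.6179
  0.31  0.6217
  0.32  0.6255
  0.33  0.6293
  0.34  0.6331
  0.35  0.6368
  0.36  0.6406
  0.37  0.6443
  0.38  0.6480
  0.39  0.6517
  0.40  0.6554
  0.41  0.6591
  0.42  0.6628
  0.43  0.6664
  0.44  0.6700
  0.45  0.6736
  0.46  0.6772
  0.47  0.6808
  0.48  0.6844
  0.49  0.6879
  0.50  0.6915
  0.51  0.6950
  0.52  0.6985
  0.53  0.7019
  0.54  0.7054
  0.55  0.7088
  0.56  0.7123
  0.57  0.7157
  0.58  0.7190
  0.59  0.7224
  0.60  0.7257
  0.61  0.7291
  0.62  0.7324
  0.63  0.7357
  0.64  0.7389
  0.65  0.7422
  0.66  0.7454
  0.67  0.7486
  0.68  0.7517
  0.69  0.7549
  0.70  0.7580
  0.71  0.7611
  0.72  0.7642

£56.80

T = 2;  σ√T = 0.3677
d₁ = [ln(260/220) + (0.052 − 0.041 + ½·0.26²)·2] / (σ√T) = (0.1671 + 0.0896) / 0.3677 = 0.6980 ≈ 0.70
d₂ = 0.6980 − 0.3677 = 0.3303 ≈ 0.33
e^(−qT) = e^(−0.041·2) = 0.9213;  e^(−rT) = e^(−0.052·2) = 0.9012
N(d₁) = N(0.70) = 0.7580;  N(d₂) = N(0.33) = 0.6293
C = 260·0.9213·0.7580 − 220·0.9012·0.6293 = 181.5698 − 124.7675 = 56.8023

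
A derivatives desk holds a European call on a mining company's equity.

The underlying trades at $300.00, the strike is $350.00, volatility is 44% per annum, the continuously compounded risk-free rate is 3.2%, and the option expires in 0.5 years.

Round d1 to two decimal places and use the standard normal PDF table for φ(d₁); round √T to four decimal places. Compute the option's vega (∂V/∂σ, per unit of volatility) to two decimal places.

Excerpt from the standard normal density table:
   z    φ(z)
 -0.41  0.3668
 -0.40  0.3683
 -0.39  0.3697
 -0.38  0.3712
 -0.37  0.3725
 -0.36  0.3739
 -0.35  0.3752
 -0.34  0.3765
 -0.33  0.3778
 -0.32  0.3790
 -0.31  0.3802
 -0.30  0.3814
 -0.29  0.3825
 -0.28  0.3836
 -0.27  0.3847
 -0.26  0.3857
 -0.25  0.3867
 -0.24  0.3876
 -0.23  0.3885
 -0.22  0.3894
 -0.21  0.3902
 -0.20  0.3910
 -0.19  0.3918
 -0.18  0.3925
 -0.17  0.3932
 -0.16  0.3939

T = 0.5;  σ√T = 0.3111
d₁ = [ln(300/350) + (0.032 + ½·0.44²)·0.5] / (σ√T) = (-0.1542 + 0.0644) / 0.3111 = -0.2885 ⇒ -0.29
√T = √0.5 = 0.7071
φ(d₁) = φ(-0.29) = 0.3825
vega = S·φ(d₁)·√T = 300·0.3825·0.7071 = 81.1397
(The put has the same vega.)

81.14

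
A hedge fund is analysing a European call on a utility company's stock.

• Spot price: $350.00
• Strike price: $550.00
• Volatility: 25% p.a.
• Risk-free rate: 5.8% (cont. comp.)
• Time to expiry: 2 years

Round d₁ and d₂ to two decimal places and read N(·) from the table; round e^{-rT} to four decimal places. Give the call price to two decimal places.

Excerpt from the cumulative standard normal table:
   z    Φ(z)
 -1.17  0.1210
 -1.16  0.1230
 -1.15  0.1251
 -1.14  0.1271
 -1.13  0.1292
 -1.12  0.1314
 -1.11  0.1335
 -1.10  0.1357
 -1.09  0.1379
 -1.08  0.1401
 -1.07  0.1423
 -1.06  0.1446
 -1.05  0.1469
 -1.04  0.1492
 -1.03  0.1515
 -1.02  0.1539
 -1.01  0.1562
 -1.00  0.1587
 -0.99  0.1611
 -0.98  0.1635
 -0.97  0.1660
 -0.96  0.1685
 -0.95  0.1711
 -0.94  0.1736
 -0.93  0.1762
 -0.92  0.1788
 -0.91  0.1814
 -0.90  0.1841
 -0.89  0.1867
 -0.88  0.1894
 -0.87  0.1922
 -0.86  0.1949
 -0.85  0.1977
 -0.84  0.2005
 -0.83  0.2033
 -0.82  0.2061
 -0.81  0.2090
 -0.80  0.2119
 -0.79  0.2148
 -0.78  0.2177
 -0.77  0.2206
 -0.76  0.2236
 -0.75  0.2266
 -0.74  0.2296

σ√T = 0.25 × 1.4142 = 0.3536
ln(S/K) + (r + σ²/2)T = ln(350/550) + (0.058 + 0.25²/2)·2 = -0.4520 + 0.1785 = -0.2735
d₁ = -0.2735 / 0.3536 = -0.7735 → -0.77
d₂ = d₁ − σ√T = -0.7735 − 0.3536 = -1.1271 → -1.13
exp(−rT) = exp(−0.058·2) = 0.8905
C = 350·N(-0.77) − 550·0.8905·N(-1.13) = 350·0.2206 − 550·0.8905·0.1292 = 77.2100 − 63.2789 = 13.9311

$13.93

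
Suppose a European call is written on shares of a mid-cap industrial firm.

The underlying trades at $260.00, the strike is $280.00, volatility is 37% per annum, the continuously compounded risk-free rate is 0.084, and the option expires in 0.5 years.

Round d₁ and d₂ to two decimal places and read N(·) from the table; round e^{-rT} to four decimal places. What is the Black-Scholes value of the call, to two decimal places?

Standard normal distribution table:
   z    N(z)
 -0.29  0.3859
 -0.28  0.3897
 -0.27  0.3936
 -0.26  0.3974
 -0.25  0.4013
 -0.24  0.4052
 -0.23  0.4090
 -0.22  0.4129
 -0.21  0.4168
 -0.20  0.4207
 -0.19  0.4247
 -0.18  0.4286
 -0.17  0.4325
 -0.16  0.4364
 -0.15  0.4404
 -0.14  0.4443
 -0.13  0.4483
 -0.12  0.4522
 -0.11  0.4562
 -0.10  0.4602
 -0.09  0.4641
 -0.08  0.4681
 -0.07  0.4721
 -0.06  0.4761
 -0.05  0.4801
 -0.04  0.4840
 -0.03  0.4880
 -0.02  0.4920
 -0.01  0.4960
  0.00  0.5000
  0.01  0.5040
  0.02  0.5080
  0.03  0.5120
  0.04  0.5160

$23.29

σ√T = 0.37·√0.5 = 0.2616
d₁ = [ln(260/280) + (0.084 + 0.37²/2)·0.5] / 0.2616 = [-0.0741 + 0.0762] / 0.2616 = 0.0081 which rounds to 0.01
d₂ = d₁ − σ√T = 0.0081 − 0.2616 = -0.2535 which rounds to -0.25
exp(−rT) = exp(−0.084·0.5) = 0.9589
N(d₁) = N(0.01) = 0.5040;  N(d₂) = N(-0.25) = 0.4013
C = 260·0.5040 − 280·0.9589·0.4013 = 131.0400 − 107.7458 = 23.2942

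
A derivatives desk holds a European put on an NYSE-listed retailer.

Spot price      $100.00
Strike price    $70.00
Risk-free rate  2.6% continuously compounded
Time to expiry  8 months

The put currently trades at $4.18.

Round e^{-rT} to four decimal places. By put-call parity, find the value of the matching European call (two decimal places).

$35.38

exp(−rT) = exp(−0.026·0.6667) = 0.9828
Put-call parity: C − P = S − K·e^(−rT) = 100 − 70·0.9828 = 100 − 68.7960 = 31.2040
C = P + (C − P) = 4.18 + (31.2040) = 35.3840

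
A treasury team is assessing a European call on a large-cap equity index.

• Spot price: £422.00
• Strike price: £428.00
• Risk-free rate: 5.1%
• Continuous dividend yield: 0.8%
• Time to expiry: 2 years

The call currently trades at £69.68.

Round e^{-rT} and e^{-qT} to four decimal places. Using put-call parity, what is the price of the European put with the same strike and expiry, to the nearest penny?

£40.87

e^(−qT) = e^(−0.008·2) = 0.9841;  e^(−rT) = e^(−0.051·2) = 0.9030
Put-call parity: C − P = S·e^(−qT) − K·e^(−rT) = 422·0.9841 − 428·0.9030 = 415.2902 − 386.4840 = 28.8062
P = C − (C − P) = 69.68 − (28.8062) = 40.8738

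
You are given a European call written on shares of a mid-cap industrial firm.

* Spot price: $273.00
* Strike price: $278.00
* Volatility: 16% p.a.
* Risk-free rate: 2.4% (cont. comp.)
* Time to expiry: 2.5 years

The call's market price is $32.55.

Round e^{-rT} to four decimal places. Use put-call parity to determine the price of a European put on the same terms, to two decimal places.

$21.37

exp(−rT) = exp(−0.024·2.5) = 0.9418
Put-call parity: C − P = S − K·e^(−rT) = 273 − 278·0.9418 = 273 − 261.8204 = 11.1796
P = C − (C − P) = 32.55 − (11.1796) = 21.3704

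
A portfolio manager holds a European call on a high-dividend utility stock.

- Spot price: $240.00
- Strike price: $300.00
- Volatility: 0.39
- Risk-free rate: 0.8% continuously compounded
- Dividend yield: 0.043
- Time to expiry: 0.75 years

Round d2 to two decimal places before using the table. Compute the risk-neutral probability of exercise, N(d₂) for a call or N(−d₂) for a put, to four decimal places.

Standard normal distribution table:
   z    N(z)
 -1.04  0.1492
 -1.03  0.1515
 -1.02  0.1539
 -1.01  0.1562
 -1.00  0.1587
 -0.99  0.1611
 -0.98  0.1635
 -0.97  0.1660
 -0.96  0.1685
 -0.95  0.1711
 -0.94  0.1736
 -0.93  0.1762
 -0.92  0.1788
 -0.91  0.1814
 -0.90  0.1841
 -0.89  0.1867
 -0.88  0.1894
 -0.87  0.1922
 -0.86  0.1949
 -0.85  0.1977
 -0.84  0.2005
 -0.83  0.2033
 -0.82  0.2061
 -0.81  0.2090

σ√T = 0.39·√0.75 = 0.3377
d₁ = [ln(240/300) + (0.008 − 0.043 + ½·0.39²)·0.75] / (σ√T) = (-0.2231 + 0.0308) / 0.3377 = -0.5695 which rounds to -0.57
d₂ = -0.5695 − 0.3377 = -0.9073 which rounds to -0.91
Risk-neutral Pr[S_T > K] = N(d₂) = N(-0.91) = 0.1814

0.1814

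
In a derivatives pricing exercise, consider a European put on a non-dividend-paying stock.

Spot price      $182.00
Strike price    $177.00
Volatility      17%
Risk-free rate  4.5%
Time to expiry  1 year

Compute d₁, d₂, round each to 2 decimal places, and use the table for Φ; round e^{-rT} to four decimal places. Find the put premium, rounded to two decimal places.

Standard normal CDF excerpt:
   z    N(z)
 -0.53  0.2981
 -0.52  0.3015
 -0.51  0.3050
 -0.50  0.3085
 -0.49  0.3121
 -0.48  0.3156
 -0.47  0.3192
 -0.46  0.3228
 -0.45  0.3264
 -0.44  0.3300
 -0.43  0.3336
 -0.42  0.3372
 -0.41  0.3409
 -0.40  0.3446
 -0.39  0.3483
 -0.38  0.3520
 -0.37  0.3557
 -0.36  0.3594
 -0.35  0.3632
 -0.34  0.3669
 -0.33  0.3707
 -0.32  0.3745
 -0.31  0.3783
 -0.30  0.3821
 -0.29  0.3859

σ√T = 0.17 × 1.0000 = 0.1700
d₁ = [ln(182/177) + (0.045 + 0.17²/2)·1] / 0.1700 = [0.0279 + 0.0595] / 0.1700 = 0.5136 ⇒ 0.51
d₂ = d₁ − σ√T = 0.5136 − 0.1700 = 0.3436 ⇒ 0.34
e^(−rT) = e^(−0.045·1) = 0.9560
N(−d₂) = N(-0.34) = 0.3669;  N(−d₁) = N(-0.51) = 0.3050
P = 177·0.9560·0.3669 − 182·0.3050 = 62.0839 − 55.5100 = 6.5739

$6.57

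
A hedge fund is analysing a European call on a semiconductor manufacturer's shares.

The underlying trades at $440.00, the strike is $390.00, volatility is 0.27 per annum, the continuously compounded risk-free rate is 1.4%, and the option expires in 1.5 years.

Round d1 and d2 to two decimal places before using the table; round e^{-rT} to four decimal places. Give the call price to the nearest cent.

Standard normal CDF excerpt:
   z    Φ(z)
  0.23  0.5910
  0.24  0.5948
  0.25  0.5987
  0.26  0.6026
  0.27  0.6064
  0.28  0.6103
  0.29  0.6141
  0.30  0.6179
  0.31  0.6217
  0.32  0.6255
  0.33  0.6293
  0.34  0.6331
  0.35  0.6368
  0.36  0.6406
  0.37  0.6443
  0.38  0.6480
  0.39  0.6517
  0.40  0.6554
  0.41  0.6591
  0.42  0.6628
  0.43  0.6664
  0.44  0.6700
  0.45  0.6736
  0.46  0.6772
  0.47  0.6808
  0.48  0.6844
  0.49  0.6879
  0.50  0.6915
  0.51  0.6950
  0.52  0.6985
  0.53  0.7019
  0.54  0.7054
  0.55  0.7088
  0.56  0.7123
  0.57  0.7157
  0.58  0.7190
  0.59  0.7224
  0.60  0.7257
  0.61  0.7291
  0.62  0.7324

$87.73

T = 1.5;  σ√T = 0.3307
d₁ = [ln(440/390) + (0.014 + 0.27²/2)·1.5] / 0.3307 = [0.1206 + 0.0757] / 0.3307 = 0.5936 which rounds to 0.59
d₂ = d₁ − σ√T = 0.5936 − 0.3307 = 0.2630 which rounds to 0.26
exp(−rT) = exp(−0.014·1.5) = 0.9792
N(d₁) = N(0.59) = 0.7224;  N(d₂) = N(0.26) = 0.6026
C = 440·0.7224 − 390·0.9792·0.6026 = 317.8560 − 230.1257 = 87.7303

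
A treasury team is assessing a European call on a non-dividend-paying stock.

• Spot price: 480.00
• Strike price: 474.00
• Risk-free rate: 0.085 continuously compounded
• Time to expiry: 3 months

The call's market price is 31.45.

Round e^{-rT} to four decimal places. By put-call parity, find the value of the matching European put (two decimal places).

15.50

exp(−rT) = exp(−0.085·0.25) = 0.9790
Put-call parity: C − P = S − K·e^(−rT) = 480 − 474·0.9790 = 480 − 464.0460 = 15.9540
P = C − (C − P) = 31.45 − (15.9540) = 15.4960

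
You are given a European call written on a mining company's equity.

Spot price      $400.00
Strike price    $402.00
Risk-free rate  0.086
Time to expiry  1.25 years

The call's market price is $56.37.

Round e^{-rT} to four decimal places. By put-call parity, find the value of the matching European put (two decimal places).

exp(−rT) = exp(−0.086·1.25) = 0.8981
Put-call parity: C − P = S − K·e^(−rT) = 400 − 402·0.8981 = 400 − 361.0362 = 38.9638
P = C − (C − P) = 56.37 − (38.9638) = 17.4062

$17.41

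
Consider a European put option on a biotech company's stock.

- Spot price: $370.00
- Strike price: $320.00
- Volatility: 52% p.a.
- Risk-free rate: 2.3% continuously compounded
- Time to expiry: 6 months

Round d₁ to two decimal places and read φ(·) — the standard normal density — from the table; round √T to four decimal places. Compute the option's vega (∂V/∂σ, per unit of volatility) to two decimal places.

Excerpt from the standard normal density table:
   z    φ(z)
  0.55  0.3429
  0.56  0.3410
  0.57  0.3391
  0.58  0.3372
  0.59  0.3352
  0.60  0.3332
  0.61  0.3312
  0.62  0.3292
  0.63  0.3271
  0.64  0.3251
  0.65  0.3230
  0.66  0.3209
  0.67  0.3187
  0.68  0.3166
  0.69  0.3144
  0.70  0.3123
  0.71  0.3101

86.65

σ√T = 0.52·√0.5 = 0.3677
d₁ = [ln(370/320) + (0.023 + ½·0.52²)·0.5] / (σ√T) = (0.1452 + 0.0791) / 0.3677 = 0.6100 ≈ 0.61
√T = √0.5 = 0.7071
φ(d₁) = φ(0.61) = 0.3312
vega = S·φ(d₁)·√T = 370·0.3312·0.7071 = 86.6509
(Vega is the same for a European call and put with the same parameters.)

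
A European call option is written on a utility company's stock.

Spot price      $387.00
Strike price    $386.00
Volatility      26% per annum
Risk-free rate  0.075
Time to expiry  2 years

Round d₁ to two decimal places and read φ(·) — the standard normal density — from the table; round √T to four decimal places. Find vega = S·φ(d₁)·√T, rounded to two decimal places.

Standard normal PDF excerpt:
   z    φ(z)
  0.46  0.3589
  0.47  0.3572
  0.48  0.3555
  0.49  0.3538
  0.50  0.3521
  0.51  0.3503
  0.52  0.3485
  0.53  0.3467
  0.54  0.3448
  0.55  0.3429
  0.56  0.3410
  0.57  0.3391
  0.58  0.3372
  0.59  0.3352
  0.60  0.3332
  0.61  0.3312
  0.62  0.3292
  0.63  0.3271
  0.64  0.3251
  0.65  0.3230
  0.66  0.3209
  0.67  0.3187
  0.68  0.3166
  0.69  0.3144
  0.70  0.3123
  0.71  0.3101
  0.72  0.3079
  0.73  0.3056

182.36

σ√T = 0.26 × 1.4142 = 0.3677
d₁ = [ln(387/386) + (0.075 + 0.26²/2)·2] / 0.3677 = [0.0026 + 0.2176] / 0.3677 = 0.5988 which rounds to 0.60
√T = √2 = 1.4142
φ(d₁) = φ(0.60) = 0.3332
vega = S·φ(d₁)·√T = 387·0.3332·1.4142 = 182.3588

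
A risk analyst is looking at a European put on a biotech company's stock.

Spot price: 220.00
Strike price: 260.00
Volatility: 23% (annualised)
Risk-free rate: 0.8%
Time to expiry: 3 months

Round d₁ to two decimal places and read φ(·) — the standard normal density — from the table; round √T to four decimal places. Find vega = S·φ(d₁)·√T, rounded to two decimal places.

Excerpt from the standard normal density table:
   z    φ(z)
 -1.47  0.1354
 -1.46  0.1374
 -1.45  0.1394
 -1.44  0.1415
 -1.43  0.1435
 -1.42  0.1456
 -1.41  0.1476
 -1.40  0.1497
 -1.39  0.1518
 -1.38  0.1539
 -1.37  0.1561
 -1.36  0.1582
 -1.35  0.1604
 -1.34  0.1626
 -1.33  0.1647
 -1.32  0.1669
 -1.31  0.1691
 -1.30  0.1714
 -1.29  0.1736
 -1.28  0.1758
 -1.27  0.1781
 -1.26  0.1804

σ√T = 0.23·√0.25 = 0.1150
d₁ = [ln(220/260) + (0.008 + 0.23²/2)·0.25] / 0.1150 = [-0.1671 + 0.0086] / 0.1150 = -1.3778 which rounds to -1.38
√T = √0.25 = 0.5000
φ(d₁) = φ(-1.38) = 0.1539
vega = S·φ(d₁)·√T = 220·0.1539·0.5000 = 16.9290
(Call and put vega coincide under Black-Scholes.)

16.93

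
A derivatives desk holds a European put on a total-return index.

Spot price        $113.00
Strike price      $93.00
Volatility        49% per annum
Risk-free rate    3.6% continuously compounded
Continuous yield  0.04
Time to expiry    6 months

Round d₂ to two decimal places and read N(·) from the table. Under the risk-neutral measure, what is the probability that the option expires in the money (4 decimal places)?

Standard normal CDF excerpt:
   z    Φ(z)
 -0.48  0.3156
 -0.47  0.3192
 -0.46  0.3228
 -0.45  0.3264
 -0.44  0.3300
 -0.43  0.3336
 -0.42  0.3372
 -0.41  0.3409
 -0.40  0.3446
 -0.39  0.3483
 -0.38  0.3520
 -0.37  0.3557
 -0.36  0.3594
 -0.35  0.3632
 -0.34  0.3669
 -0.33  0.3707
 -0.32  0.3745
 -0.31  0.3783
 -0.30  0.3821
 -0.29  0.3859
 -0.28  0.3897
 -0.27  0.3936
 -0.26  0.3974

0.3520

T = 0.5;  σ√T = 0.3465
ln(S/K) + (r − q + σ²/2)T = ln(113/93) + (0.036 − 0.04 + 0.49²/2)·0.5 = 0.1948 + 0.0580 = 0.2528
d₁ = 0.2528 / 0.3465 = 0.7297 ≈ 0.73
d₂ = d₁ − σ√T = 0.7297 − 0.3465 = 0.3832 ≈ 0.38
Pr(exercise) under Q = N(−d₂) = N(-0.38) = 0.3520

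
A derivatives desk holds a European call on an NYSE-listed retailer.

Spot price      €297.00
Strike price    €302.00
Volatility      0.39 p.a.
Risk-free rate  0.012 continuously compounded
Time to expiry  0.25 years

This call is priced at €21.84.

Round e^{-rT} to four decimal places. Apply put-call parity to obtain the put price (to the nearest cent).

e^(−rT) = e^(−0.012·0.25) = 0.9970
Put-call parity: C − P = S − K·e^(−rT) = 297 − 302·0.9970 = 297 − 301.0940 = -4.0940
P = C − (C − P) = 21.84 − (-4.0940) = 25.9340

€25.93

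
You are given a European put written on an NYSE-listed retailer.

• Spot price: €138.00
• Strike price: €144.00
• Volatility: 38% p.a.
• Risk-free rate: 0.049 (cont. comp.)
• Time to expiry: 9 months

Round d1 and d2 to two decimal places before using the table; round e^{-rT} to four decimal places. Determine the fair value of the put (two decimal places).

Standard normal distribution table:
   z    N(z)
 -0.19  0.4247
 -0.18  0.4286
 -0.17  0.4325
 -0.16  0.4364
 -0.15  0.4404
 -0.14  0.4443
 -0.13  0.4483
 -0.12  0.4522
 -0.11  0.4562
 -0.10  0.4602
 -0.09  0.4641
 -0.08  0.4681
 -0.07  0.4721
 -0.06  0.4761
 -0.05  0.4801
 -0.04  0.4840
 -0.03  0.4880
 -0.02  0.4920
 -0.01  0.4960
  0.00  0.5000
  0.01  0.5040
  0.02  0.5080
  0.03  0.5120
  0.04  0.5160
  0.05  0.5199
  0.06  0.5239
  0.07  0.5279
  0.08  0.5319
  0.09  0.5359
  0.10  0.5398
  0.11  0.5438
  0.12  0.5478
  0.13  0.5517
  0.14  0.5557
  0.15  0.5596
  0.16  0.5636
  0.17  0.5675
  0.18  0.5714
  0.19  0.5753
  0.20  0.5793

€18.54

T = 0.75;  σ√T = 0.3291
ln(S/K) + (r + σ²/2)T = ln(138/144) + (0.049 + 0.38²/2)·0.75 = -0.0426 + 0.0909 = 0.0483
d₁ = 0.0483 / 0.3291 = 0.1469 which rounds to 0.15
d₂ = d₁ − σ√T = 0.1469 − 0.3291 = -0.1822 which rounds to -0.18
exp(−rT) = exp(−0.049·0.75) = 0.9639
N(−d₂) = N(0.18) = 0.5714;  N(−d₁) = N(-0.15) = 0.4404
P = 144·0.9639·0.5714 − 138·0.4404 = 79.3112 − 60.7752 = 18.5360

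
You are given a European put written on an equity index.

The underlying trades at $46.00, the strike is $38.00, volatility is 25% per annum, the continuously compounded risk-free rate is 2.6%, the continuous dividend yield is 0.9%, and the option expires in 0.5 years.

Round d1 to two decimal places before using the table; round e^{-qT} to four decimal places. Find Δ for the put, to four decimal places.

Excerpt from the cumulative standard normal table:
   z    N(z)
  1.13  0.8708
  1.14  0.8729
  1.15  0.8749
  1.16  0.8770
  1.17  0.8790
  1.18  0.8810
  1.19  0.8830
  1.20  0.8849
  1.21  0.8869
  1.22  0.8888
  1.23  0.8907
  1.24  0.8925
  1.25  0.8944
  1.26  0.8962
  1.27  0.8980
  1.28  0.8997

σ√T = 0.25·√0.5 = 0.1768
d₁ = [ln(46/38) + (0.026 − 0.009 + 0.25²/2)·0.5] / 0.1768 = [0.1911 + 0.0241] / 0.1768 = 1.2172 → 1.22
N(d₁) = N(1.22) = 0.8888
Δ_put = e^(−qT)·(N(d₁) − 1) = 0.9955·(0.8888 − 1) = -0.1107

-0.1107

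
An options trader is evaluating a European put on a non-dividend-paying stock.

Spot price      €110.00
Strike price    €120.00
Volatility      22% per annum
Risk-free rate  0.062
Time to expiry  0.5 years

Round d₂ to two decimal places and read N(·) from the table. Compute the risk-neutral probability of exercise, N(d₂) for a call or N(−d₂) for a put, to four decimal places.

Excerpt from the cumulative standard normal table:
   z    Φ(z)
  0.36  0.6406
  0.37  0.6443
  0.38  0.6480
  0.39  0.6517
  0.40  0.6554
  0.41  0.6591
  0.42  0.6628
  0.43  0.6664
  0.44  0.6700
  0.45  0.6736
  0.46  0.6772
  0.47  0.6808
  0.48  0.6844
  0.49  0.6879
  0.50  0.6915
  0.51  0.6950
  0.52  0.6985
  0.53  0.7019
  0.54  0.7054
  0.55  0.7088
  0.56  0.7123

σ√T = 0.22 × 0.7071 = 0.1556
d₁ = [ln(110/120) + (0.062 + ½·0.22²)·0.5] / (σ√T) = (-0.0870 + 0.0431) / 0.1556 = -0.2823 → -0.28
d₂ = -0.2823 − 0.1556 = -0.4378 → -0.44
Pr(exercise) under Q = N(−d₂) = N(0.44) = 0.6700

0.6700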